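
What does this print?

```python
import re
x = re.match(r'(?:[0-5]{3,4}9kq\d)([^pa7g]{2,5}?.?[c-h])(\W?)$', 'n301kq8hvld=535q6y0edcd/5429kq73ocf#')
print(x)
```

None

The pattern matches 3 to 4 of a character in [0-5], then the literal '9kq', then a digit (non-capturing group); then 2 to 5 of any character except [pa7g] (lazy), then optionally any character, then a character in [c-h] (captured); then optionally a non-word character (captured); then anchored at the end.
With `match`, the pattern is implicitly anchored at the beginning.
Here the pattern fails at index 0, so the call returns None.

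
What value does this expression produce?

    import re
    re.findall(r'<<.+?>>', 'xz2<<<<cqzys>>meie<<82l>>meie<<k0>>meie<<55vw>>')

['<<<<cqzys>>', '<<82l>>', '<<k0>>', '<<55vw>>']

Scanning left to right: at [3:14] → '<<<<cqzys>>'; at [18:25] → '<<82l>>'; at [29:35] → '<<k0>>'; at [39:47] → '<<55vw>>'.
`findall` yields the raw match text (4 of them) because the pattern has no groups.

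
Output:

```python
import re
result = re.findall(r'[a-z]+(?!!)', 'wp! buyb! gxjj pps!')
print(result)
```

['w', 'buy', 'gxjj', 'pp']

`(?!…)`/`(?<!…)` only lets a position through if the neighbouring text does NOT match; no characters are consumed.
`findall` yields the raw match text (4 of them) because the pattern has no groups.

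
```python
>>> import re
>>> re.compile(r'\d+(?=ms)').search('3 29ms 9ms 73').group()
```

Because the assertion is zero-width, the text it checks is not consumed and won't appear in the result.
The match spans [2:4] → '29'.

'29'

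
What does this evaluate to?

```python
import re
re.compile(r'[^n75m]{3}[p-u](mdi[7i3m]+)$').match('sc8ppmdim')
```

`match` is anchored at position 0; if the pattern doesn't fit there, it returns None.
Here position 0 doesn't satisfy it, so the call returns None.

None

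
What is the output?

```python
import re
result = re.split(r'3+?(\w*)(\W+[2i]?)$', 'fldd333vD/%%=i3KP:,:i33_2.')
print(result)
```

['fldd333vD/%%=i3KP:,:i', '3_2', '.', '']

Pattern: one or more of a literal '3' (lazy); then zero or more of a word character (captured); then one or more of a non-word character, then optionally one of [2i] (captured); then anchored at the end.
Because the quantifier is non-greedy, it stops expanding at the earliest point where the rest of the pattern can succeed.
Matches to split on: at [21:26] → '33_2.'.
With a capturing group present, the delimiter's captured portion is kept in the result list.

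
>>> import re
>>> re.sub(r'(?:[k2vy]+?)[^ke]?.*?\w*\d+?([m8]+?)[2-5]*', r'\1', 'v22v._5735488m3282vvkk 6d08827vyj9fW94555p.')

'887vyj9fW94555p.'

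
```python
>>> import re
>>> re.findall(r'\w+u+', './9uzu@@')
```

This matches one or more of a word character; then one or more of a literal 'u'.
Scanning left to right: at [2:6] → '9uzu'.
`findall` yields the raw match text (1 of them) because the pattern has no groups.

['9uzu']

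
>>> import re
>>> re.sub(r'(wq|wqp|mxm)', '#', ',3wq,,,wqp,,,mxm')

',3#,,,#p,,,#'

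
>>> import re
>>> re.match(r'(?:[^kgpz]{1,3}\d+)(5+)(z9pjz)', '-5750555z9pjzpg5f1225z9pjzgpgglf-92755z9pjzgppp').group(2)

'z9pjz'

This matches 1 to 3 of any character except [kgpz], then one or more of a digit (non-capturing group); then one or more of a literal '5' (captured); then the literal 'z9', then the literal 'pjz' (captured).
With `match`, the pattern is implicitly anchored at the beginning.
The match spans [0:13] → '-5750555z9pjz'.
Captured: group 1 = '5', group 2 = 'z9pjz'.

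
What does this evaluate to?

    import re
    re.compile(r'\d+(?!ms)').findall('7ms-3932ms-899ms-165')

['393', '89', '165']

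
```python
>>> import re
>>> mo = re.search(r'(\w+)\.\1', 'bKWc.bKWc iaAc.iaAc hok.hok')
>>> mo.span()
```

(0, 9)

`\1` is not a pattern — it's the concrete string captured by group 1, re-applied verbatim.
`re.search` tries every starting position until one works.
The match spans [0:9] → 'bKWc.bKWc'.
Captured: group 1 = 'bKWc'.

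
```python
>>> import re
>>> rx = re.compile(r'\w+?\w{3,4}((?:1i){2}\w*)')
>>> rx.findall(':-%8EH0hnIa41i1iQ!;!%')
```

The pattern matches one or more of a word character (lazy), then 3 to 4 of a word character; then the literal '1i' repeated 2 times, then zero or more of a word character (captured).
Matches: at [3:17] match '8EH0hnIa41i1iQ', group 1 = '1i1iQ'.
Because there's exactly one group, `findall` drops the full match and keeps group 1 from the one hit.

['1i1iQ']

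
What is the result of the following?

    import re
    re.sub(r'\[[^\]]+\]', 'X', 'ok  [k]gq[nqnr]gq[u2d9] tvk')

Each match is replaced by 'X'.

'ok  XgqXgqX tvk'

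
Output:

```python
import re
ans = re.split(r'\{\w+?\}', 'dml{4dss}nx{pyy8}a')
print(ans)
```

Each match becomes a cut point; 3 segments remain.

['dml', 'nx', 'a']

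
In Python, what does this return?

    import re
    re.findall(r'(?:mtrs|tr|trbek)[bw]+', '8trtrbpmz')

['trb']

Walking the string: at [3:6] → 'trb'.
No capturing groups, so `findall` returns the 1 full match string.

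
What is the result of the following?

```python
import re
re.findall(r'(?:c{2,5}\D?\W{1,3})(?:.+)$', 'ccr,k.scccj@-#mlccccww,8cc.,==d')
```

['ccr,k.scccj@-#mlccccww,8cc.,==d']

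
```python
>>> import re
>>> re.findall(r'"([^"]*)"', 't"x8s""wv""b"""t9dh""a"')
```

['x8s', 'wv', 'b', '', '']

Matches: at [1:6] match '"x8s"', group 1 = 'x8s'; at [6:10] match '"wv"', group 1 = 'wv'; at [10:13] match '"b"', group 1 = 'b'; at [13:15] match '""', group 1 = ''; at [19:21] match '""', group 1 = ''.
With a single group, `findall` returns only what that group captured — 5 items.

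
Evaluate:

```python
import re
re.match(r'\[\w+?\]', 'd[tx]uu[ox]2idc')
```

None

`match` is anchored at position 0; if the pattern doesn't fit there, it returns None.
Here the pattern fails at index 0, so the call returns None.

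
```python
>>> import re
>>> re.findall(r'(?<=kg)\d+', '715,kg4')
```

Because the assertion is zero-width, the text it checks is not consumed and won't appear in the result.
Walking the string: at [6:7] → '4'.
No capturing groups, so `findall` returns the 1 full match string.

['4']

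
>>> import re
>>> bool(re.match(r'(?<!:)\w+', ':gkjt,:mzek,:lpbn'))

False

The negative lookaround is zero-width — it rules out positions where the adjacent text would match, without consuming anything.
`re.match` won't scan ahead — the pattern has to work from the very first character.
Here the pattern fails at index 0, so the call returns None, and `bool(None)` is False.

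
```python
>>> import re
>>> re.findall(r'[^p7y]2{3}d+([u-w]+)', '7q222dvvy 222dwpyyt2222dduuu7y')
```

['vv', 'w', 'uuu']

Pattern: any character except [p7y], then exactly 3 of a literal '2', then one or more of a literal 'd'; then one or more of a character in [u-w] (captured).
With a single group, `findall` returns only what that group captured — 3 items.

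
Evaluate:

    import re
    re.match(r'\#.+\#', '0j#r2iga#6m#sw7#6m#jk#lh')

None

`re.match` only tries the pattern at the start of the string.
Here the string doesn't start with a match, so the call returns None.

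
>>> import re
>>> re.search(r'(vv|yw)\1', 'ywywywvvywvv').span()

`\1` has to match the exact text group 1 already captured.
`re.search` scans for the first position where the pattern succeeds.
The match spans [0:4] → 'ywyw'.
Captured: group 1 = 'yw'.

(0, 4)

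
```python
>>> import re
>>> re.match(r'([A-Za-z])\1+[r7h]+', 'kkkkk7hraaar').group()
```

`re.match` won't scan ahead — the pattern has to work from the very first character.
The match spans [0:8] → 'kkkkk7hr'.

'kkkkk7hr'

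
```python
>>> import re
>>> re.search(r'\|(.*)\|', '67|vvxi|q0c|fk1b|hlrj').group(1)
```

The match spans [2:17] → '|vvxi|q0c|fk1b|'.
Captured: group 1 = 'vvxi|q0c|fk1b'.

'vvxi|q0c|fk1b'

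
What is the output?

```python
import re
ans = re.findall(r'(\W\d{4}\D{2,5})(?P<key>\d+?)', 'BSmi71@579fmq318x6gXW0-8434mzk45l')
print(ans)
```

[('-8434mzk', '4')]

Pattern: a non-word character, then exactly 4 of a digit, then 2 to 5 of a non-digit (captured); then one or more of a digit (lazy) (captured as 'key').
A `+?`/`*?`/`{m,n}?` starts at its minimum and grows only as far as needed for what follows to match.
Walking the string: at [22:31] match '-8434mzk4', groups = ('-8434mzk', '4').
2 groups means the one result is a tuple of 2 captured strings — 1 here.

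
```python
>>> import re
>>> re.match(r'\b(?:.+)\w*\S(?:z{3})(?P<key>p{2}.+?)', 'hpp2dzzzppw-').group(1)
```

'ppw'

The pattern matches a word boundary (`\b`, zero-width); then one or more of any character (non-capturing group); then zero or more of a word character, then a non-whitespace character; then exactly 3 of a literal 'z' (non-capturing group); then exactly 2 of the literal 'p', then one or more of any character (lazy) (captured as 'key').
The `?` after the quantifier makes it lazy — it takes as little as possible before letting the rest of the pattern try.
`match` is anchored at position 0; if the pattern doesn't fit there, it returns None.
The match spans [0:11] → 'hpp2dzzzppw'.
Captured: group 1 = 'ppw'.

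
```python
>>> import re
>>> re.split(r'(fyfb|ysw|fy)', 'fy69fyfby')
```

`|` is ordered: at each position the engine commits to the first alternative that works.
With a capturing group present, the delimiter's captured portion is kept in the result list.

['', 'fy', '69', 'fyfb', 'y']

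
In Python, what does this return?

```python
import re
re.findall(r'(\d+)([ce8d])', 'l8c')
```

Pattern: one or more of a digit (captured); then one of [ce8d] (captured).
Multiple groups make `findall` return tuples — one 2-tuple for the one match.

[('8', 'c')]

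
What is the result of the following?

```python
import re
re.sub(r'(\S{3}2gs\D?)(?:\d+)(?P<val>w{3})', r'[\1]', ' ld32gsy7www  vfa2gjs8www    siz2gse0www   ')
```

' [ld32gsy]  vfa2gjs8www    [siz2gse]   '

The replacement refers to a captured group, so each match is rewritten using its own captured text.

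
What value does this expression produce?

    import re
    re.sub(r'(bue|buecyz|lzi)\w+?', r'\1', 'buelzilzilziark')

'buezilziziark'

`\1` in the replacement pulls in group 1's text for each match.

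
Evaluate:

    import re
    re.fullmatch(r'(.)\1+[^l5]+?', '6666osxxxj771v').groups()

The match spans [0:14] → '6666osxxxj771v'.
Captured: group 1 = '6'.

('6',)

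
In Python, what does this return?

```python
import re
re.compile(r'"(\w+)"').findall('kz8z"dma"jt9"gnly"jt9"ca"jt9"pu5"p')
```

Scanning left to right: at [4:9] match '"dma"', group 1 = 'dma'; at [12:18] match '"gnly"', group 1 = 'gnly'; at [21:25] match '"ca"', group 1 = 'ca'; at [28:33] match '"pu5"', group 1 = 'pu5'.
One capturing group, so `findall` returns just the captured substring from each match — 4 in all.

['dma', 'gnly', 'ca', 'pu5']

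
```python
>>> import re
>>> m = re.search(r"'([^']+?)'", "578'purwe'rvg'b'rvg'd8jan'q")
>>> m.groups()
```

('purwe',)

The match spans [3:10] → "'purwe'".
Captured: group 1 = 'purwe'.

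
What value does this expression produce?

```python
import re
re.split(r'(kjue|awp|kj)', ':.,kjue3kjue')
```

[':.,', 'kjue', '3', 'kjue', '']

Branches in `(...|...)` are attempted left-to-right; the first branch that allows the whole pattern to succeed is taken.
The group in the pattern means `split` returns the separators' captures alongside the pieces.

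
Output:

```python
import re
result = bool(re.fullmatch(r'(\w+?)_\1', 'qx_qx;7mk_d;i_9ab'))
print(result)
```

After group 1 captures some text, `\1` only succeeds where that same text appears again.
`re.fullmatch` requires the pattern to consume the entire string.
Here the pattern can't cover the whole string, so the call returns None, and `bool(None)` is False.

False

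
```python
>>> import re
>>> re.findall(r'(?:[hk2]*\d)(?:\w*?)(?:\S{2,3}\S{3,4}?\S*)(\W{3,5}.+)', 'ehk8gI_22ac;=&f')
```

With a single group, `findall` returns only what that group captured — 1 item.

[';=&f']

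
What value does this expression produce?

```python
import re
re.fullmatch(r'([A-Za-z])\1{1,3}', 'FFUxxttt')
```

`fullmatch` succeeds only if the pattern covers the string from start to end.
Here there's no way to consume every character, so the call returns None.

None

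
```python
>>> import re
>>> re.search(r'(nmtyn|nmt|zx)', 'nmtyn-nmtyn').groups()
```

('nmtyn',)

The match spans [0:5] → 'nmtyn'.
Captured: group 1 = 'nmtyn'.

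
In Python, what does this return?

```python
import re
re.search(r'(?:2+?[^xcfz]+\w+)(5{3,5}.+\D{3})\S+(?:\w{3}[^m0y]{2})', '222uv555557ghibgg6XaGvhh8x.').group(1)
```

The match spans [0:27] → '222uv555557ghibgg6XaGvhh8x.'.
Captured: group 1 = '5557ghibgg6XaG'.

'5557ghibgg6XaG'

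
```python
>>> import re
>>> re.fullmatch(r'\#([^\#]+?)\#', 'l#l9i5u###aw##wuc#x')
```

None

`re.fullmatch` is like wrapping the pattern in `^…$` (in single-line mode).
Here the string isn't matched end-to-end, so the call returns None.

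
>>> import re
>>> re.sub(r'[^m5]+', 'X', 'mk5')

The pattern matches one or more of any character except [m5].
Matches: at [1:2] → 'k'.
Every occurrence is swapped for 'X'.

'mX5'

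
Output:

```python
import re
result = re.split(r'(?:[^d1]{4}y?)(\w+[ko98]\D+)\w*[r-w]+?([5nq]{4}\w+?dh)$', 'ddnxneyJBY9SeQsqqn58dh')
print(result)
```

['dd', 'JBY9SeQ', 'qqn58dh', '']

The pattern matches exactly 4 of any character except [d1], then optionally the literal 'y' (non-capturing group); then one or more of a word character, then one of [ko98], then one or more of a non-digit (captured); then zero or more of a word character, then one or more of a character in [r-w] (lazy); then exactly 4 of one of [5nq], then one or more of a word character (lazy), then the literal 'dh' (captured); then anchored at the end.
Matches to split on: at [2:22] → 'nxneyJBY9SeQsqqn58dh'.
The group in the pattern means `split` returns the separators' captures alongside the pieces.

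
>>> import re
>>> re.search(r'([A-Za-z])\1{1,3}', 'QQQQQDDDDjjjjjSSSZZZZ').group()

'QQQQ'

The backreference `\1` re-matches whatever the first group consumed, character for character.
Unlike `match`, `search` isn't anchored — it looks for the pattern anywhere in the string.
The match spans [0:4] → 'QQQQ'.
Captured: group 1 = 'Q'.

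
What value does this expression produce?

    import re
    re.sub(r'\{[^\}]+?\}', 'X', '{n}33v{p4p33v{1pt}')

'X33vX'

Matches: at [0:3] → '{n}'; at [6:18] → '{p4p33v{1pt}'.
Every occurrence is swapped for 'X'.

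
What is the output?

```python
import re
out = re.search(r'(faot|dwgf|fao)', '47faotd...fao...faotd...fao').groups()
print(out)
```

('faot',)

The match spans [2:6] → 'faot'.
Captured: group 1 = 'faot'.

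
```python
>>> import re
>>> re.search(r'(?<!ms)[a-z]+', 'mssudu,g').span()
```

(0, 6)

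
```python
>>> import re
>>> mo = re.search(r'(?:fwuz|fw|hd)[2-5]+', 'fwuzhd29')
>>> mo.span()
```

The match spans [4:7] → 'hd2'.

(4, 7)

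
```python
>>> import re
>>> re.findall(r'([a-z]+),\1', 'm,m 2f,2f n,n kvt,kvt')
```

`\1` has to match the exact text group 1 already captured.
One capturing group, so `findall` returns just the captured substring from each match — 3 in all.

['m', 'n', 'kvt']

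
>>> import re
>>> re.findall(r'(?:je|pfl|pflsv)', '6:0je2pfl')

Matches: at [3:5] → 'je'; at [6:9] → 'pfl'.
Since nothing is captured, `findall` lists the 2 matched substrings directly.

['je', 'pfl']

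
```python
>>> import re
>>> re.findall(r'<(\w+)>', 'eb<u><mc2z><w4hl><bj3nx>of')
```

Scanning left to right: at [2:5] match '<u>', group 1 = 'u'; at [5:11] match '<mc2z>', group 1 = 'mc2z'; at [11:17] match '<w4hl>', group 1 = 'w4hl'; at [17:24] match '<bj3nx>', group 1 = 'bj3nx'.
One capturing group, so `findall` returns just the captured substring from each match — 4 in all.

['u', 'mc2z', 'w4hl', 'bj3nx']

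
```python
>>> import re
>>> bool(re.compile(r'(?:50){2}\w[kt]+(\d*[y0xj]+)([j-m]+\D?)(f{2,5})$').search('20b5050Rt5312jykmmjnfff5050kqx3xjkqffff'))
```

False

Here no position works, so the call returns None, and `bool(None)` is False.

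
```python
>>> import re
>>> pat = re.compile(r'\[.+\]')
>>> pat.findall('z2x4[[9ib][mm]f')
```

With no groups in the pattern, `findall` gives back each whole match — 1 here.

['[[9ib][mm]']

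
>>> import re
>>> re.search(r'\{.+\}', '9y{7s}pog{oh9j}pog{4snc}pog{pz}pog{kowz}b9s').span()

(2, 40)

The match spans [2:40] → '{7s}pog{oh9j}pog{4snc}pog{pz}pog{kowz}'.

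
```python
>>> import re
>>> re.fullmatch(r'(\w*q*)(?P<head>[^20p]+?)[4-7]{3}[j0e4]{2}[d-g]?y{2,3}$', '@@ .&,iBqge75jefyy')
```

None

Pattern: zero or more of a word character, then zero or more of a literal 'q' (captured); then one or more of any character except [20p] (lazy) (captured as 'head'); then exactly 3 of a character in [4-7], then exactly 2 of one of [j0e4]; then optionally a character in [d-g], then 2 to 3 of the literal 'y'; then anchored at the end.
`re.fullmatch` requires the pattern to consume the entire string.
Here the pattern can't cover the whole string, so the call returns None.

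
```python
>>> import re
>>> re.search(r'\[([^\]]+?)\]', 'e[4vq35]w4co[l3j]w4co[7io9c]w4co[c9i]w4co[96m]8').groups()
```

('4vq35',)

Unlike `match`, `search` isn't anchored — it looks for the pattern anywhere in the string.
The match spans [1:8] → '[4vq35]'.
Captured: group 1 = '4vq35'.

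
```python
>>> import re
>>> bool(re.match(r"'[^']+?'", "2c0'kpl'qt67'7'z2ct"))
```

False

`re.match` only tries the pattern at the start of the string.
Here the pattern fails at index 0, so the call returns None, and `bool(None)` is False.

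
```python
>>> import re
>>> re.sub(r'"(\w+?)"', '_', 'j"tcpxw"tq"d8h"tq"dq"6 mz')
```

Matches: at [1:8] → '"tcpxw"'; at [10:15] → '"d8h"'; at [17:21] → '"dq"'.
Each match is replaced by '_'.

'j_tq_tq_6 mz'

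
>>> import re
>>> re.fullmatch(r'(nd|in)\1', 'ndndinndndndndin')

The backreference `\1` re-matches whatever the first group consumed, character for character.
`fullmatch` succeeds only if the pattern covers the string from start to end.
Here the pattern can't cover the whole string, so the call returns None.

None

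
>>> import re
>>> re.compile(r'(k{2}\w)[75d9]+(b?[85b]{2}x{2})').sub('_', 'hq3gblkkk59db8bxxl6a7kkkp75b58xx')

'hq3gbl_l6a7k_'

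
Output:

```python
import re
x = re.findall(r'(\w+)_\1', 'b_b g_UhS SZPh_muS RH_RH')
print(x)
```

['b', 'RH']

A backreference is literal: `\1` must see the identical characters the first group matched.
Walking the string: at [0:3] match 'b_b', group 1 = 'b'; at [19:24] match 'RH_RH', group 1 = 'RH'.
With a single group, `findall` returns only what that group captured — 2 items.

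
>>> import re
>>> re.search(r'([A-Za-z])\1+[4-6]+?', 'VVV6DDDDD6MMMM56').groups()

('V',)

The match spans [0:4] → 'VVV6'.
Captured: group 1 = 'V'.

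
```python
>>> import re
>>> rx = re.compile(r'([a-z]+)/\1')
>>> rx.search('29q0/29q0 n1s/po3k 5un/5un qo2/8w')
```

After group 1 captures some text, `\1` only succeeds where that same text appears again.
`re.search` tries every starting position until one works.
Here no position works, so the call returns None.

None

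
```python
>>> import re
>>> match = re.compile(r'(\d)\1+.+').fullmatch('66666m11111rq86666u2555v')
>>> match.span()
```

(0, 24)

For `fullmatch`, every character of the input must be accounted for by the pattern.
The match spans [0:24] → '66666m11111rq86666u2555v'.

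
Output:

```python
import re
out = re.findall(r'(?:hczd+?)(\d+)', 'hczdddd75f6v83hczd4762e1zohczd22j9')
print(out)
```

['75', '4762', '22']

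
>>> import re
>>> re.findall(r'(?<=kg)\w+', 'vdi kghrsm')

['hrsm']

The positive lookaround only admits positions where the adjacent text matches; those characters stay outside the span.
Walking the string: at [6:10] → 'hrsm'.
No capturing groups, so `findall` returns the 1 full match string.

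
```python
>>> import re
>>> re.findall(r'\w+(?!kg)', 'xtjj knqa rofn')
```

The negative lookahead/lookbehind blocks any match where the forbidden context is present.
Scanning left to right: at [0:4] → 'xtjj'; at [5:9] → 'knqa'; at [10:14] → 'rofn'.
With no groups in the pattern, `findall` gives back each whole match — 3 here.

['xtjj', 'knqa', 'rofn']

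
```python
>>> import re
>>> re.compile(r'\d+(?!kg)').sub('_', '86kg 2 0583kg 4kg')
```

'_6kg _ _3kg 4kg'

`(?!…)`/`(?<!…)` only lets a position through if the neighbouring text does NOT match; no characters are consumed.
Each match is replaced by '_'.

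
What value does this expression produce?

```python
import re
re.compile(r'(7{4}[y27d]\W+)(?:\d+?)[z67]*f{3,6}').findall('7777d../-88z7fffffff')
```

['7777d../-']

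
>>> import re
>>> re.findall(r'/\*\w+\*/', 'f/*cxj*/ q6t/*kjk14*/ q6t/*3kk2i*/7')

['/*cxj*/', '/*kjk14*/', '/*3kk2i*/']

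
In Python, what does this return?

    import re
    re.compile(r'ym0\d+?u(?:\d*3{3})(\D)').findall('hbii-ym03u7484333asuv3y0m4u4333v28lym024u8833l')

The pattern matches the literal 'ym0', then one or more of a digit (lazy), then the literal 'u'; then zero or more of a digit, then exactly 3 of the literal '3' (non-capturing group); then a non-digit (captured).
Matches: at [5:18] match 'ym03u7484333a', group 1 = 'a'.
`findall` collects group 1 from the one match (1 total).

['a']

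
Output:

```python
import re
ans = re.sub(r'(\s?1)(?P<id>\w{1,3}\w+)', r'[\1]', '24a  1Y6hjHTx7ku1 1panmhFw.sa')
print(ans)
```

24a [ 1][ 1].sa

This matches optionally whitespace, then the literal '1' (captured); then 1 to 3 of a word character, then one or more of a word character (captured as 'id').
The replacement refers to a captured group, so each match is rewritten using its own captured text.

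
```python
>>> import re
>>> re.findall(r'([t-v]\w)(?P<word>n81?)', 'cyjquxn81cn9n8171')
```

[('ux', 'n81')]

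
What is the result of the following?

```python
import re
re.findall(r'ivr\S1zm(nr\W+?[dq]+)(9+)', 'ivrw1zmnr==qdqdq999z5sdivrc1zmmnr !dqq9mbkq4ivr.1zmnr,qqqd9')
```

[('nr==qdqdq', '999'), ('nr,qqqd', '9')]

This matches the literal 'ivr', then a non-whitespace character, then the literal '1zm'; then the literal 'nr', then one or more of a non-word character (lazy), then one or more of one of [dq] (captured); then one or more of a literal '9' (captured).
Matches: at [0:19] match 'ivrw1zmnr==qdqdq999', groups = ('nr==qdqdq', '999'); at [44:59] match 'ivr.1zmnr,qqqd9', groups = ('nr,qqqd', '9').
Multiple groups make `findall` return tuples — one 2-tuple for each match.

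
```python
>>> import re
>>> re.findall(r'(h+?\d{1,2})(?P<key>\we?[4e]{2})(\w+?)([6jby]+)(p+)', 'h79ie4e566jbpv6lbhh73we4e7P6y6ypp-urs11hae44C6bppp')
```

[('h79', 'ie4e', '5', '66jb', 'p'), ('hh73', 'we4e', '7P', '6y6y', 'pp')]

Pattern: one or more of the literal 'h' (lazy), then 1 to 2 of a digit (captured); then a word character, then optionally the literal 'e', then exactly 2 of one of [4e] (captured as 'key'); then one or more of a word character (lazy) (captured); then one or more of one of [6jby] (captured); then one or more of a literal 'p' (captured).
The `?` after the quantifier makes it lazy — it takes as little as possible before letting the rest of the pattern try.
Scanning left to right: at [0:13] match 'h79ie4e566jbp', groups = ('h79', 'ie4e', '5', '66jb', 'p'); at [17:33] match 'hh73we4e7P6y6ypp', groups = ('hh73', 'we4e', '7P', '6y6y', 'pp').
`findall` packs the 5 group values into a tuple for every match.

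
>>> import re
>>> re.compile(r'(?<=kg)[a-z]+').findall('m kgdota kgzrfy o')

Lookahead/lookbehind check context without consuming it, so the matched span excludes the asserted characters.
`findall` yields the raw match text (2 of them) because the pattern has no groups.

['dota', 'zrfy']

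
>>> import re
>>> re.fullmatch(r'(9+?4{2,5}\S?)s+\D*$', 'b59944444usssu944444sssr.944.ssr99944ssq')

`re.fullmatch` requires the pattern to consume the entire string.
Here the string isn't matched end-to-end, so the call returns None.

None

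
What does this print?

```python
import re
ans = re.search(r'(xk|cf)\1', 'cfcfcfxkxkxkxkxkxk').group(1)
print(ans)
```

cf

A backreference is literal: `\1` must see the identical characters the first group matched.
`re.search` tries every starting position until one works.
The match spans [0:4] → 'cfcf'.
Captured: group 1 = 'cf'.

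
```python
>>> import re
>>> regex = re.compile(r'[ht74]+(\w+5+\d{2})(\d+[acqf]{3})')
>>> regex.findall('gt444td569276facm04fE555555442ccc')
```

The pattern matches one or more of one of [ht74]; then one or more of a word character, then one or more of a literal '5', then exactly 2 of a digit (captured); then one or more of a digit, then exactly 3 of one of [acqf] (captured).
With 2 capturing groups, `findall` returns a 2-tuple per match.

[('d569276facm04fE55555544', '2ccc')]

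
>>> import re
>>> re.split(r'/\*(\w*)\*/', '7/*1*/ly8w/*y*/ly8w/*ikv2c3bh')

['7', '1', 'ly8w', 'y', 'ly8w/*ikv2c3bh']

With a capturing group present, the delimiter's captured portion is kept in the result list.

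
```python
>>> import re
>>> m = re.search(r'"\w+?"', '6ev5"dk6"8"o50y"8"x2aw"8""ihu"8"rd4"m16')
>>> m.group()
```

'"dk6"'

`re.search` tries every starting position until one works.
The match spans [4:9] → '"dk6"'.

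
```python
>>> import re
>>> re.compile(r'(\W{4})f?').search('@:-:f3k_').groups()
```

This matches exactly 4 of a non-word character (captured); then optionally a literal 'f'.
`re.search` scans for the first position where the pattern succeeds.
The match spans [0:5] → '@:-:f'.
Captured: group 1 = '@:-:'.

('@:-:',)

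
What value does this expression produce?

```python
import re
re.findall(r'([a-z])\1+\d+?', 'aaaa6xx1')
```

['a', 'x']

`\1` is not a pattern — it's the concrete string captured by group 1, re-applied verbatim.
Because there's exactly one group, `findall` drops the full match and keeps group 1 from each hit.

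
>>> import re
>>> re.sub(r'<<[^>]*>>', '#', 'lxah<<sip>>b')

Every occurrence is swapped for '#'.

'lxah#b'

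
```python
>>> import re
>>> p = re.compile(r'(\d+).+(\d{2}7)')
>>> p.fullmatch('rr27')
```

For `fullmatch`, every character of the input must be accounted for by the pattern.
Here there's no way to consume every character, so the call returns None.

None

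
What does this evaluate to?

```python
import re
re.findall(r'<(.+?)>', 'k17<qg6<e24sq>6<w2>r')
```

A non-greedy quantifier consumes as few characters as it can — just enough that the remainder of the pattern still matches from where it stops; whatever follows it matches normally.
With a single group, `findall` returns only what that group captured — 2 items.

['qg6<e24sq', 'w2']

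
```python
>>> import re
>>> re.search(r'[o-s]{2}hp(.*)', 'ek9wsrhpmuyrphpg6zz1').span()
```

This matches exactly 2 of a character in [o-s], then the literal 'hp'; then zero or more of any character (captured).
`search` walks the string left to right and returns the first match it finds.
The match spans [4:20] → 'srhpmuyrphpg6zz1'.
Captured: group 1 = 'muyrphpg6zz1'.

(4, 20)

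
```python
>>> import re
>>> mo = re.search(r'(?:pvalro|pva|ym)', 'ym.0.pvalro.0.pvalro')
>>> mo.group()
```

The match spans [0:2] → 'ym'.

'ym'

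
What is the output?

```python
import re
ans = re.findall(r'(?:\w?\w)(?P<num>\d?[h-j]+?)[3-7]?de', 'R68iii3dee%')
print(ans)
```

Pattern: optionally a word character, then a word character (non-capturing group); then optionally a digit, then one or more of a character in [h-j] (lazy) (captured as 'num'); then optionally a character in [3-7], then the literal 'de'.
Scanning left to right: at [0:9] match 'R68iii3de', group 1 = '8iii'.
Because there's exactly one group, `findall` drops the full match and keeps group 1 from the one hit.

['8iii']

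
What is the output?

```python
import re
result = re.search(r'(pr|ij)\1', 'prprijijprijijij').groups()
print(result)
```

('pr',)

`\1` has to match the exact text group 1 already captured.
Unlike `match`, `search` isn't anchored — it looks for the pattern anywhere in the string.
The match spans [0:4] → 'prpr'.
Captured: group 1 = 'pr'.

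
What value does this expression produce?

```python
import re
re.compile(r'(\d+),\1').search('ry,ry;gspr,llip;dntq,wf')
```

`\1` has to match the exact text group 1 already captured.
Unlike `match`, `search` isn't anchored — it looks for the pattern anywhere in the string.
Here nothing in the string fits, so the call returns None.

None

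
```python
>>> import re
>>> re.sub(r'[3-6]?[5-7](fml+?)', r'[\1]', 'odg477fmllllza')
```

'odg47[fml]lllza'

The pattern matches optionally a character in [3-6]; then a character in [5-7]; then the literal 'fm', then one or more of the literal 'l' (lazy) (captured).
A `+?`/`*?`/`{m,n}?` starts at its minimum and grows only as far as needed for what follows to match.
Matches: at [5:9] → '7fml'.
`\1` in the replacement pulls in group 1's text for each match.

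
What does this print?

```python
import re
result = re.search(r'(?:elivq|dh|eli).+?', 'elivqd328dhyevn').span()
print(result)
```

(0, 6)

The regex engine tests alternatives in the order written; an earlier branch that matches wins even if a later one would match more.
The match spans [0:6] → 'elivqd'.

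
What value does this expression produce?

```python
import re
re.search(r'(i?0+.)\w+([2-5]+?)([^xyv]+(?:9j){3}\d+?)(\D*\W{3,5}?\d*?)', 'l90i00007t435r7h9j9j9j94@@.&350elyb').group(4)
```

The pattern matches optionally a literal 'i', then one or more of a literal '0', then any character (captured); then one or more of a word character; then one or more of a character in [2-5] (lazy) (captured); then one or more of any character except [xyv], then the literal '9j' repeated 3 times, then one or more of a digit (lazy) (captured); then zero or more of a non-digit, then 3 to 5 of a non-word character (lazy), then zero or more of a digit (lazy) (captured).
A non-greedy quantifier consumes as few characters as it can — just enough that the remainder of the pattern still matches from where it stops; whatever follows it matches normally.
`re.search` tries every starting position until one works.
The match spans [2:28] → '0i00007t435r7h9j9j9j94@@.&'.
Captured: group 1 = '0i', group 2 = '5', group 3 = 'r7h9j9j9j94', group 4 = '@@.&'.

'@@.&'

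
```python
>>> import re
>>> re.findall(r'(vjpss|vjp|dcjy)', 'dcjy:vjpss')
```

Alternation isn't longest-match — the leftmost alternative that fits at this position is chosen.
Walking the string: at [0:4] match 'dcjy', group 1 = 'dcjy'; at [5:10] match 'vjpss', group 1 = 'vjpss'.
One capturing group, so `findall` returns just the captured substring from each match — 2 in all.

['dcjy', 'vjpss']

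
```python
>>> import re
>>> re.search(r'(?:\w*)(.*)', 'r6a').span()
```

Pattern: zero or more of a word character (non-capturing group); then zero or more of any character (captured).
`re.search` tries every starting position until one works.
The match spans [0:3] → 'r6a'.
Captured: group 1 = ''.

(0, 3)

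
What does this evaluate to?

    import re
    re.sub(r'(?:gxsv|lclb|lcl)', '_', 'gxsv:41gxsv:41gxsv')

`sub` substitutes '_' at each match site.

'_:41_:41_'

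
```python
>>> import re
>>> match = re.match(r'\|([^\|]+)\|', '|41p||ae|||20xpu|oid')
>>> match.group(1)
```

'41p'

The match spans [0:5] → '|41p|'.
Captured: group 1 = '41p'.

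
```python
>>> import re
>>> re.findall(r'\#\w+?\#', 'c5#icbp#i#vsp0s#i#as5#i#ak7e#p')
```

['#icbp#', '#vsp0s#', '#as5#', '#ak7e#']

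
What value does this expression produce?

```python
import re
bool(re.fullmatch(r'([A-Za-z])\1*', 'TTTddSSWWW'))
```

False

`\1` is not a pattern — it's the concrete string captured by group 1, re-applied verbatim.
For `fullmatch`, every character of the input must be accounted for by the pattern.
Here the pattern can't cover the whole string, so the call returns None, and `bool(None)` is False.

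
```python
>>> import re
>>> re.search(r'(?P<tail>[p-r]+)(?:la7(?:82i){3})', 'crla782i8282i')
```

None

This matches one or more of a character in [p-r] (captured as 'tail'); then the literal 'la7', then the literal '82i' repeated 3 times (non-capturing group).
Here the pattern never matches, so the call returns None.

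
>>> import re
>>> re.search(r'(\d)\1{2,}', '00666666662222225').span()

(2, 10)

`\1` is not a pattern — it's the concrete string captured by group 1, re-applied verbatim.
Unlike `match`, `search` isn't anchored — it looks for the pattern anywhere in the string.
The match spans [2:10] → '66666666'.
Captured: group 1 = '6'.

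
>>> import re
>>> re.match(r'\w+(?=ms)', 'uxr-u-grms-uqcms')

`re.match` only tries the pattern at the start of the string.
Here the pattern fails at index 0, so the call returns None.

None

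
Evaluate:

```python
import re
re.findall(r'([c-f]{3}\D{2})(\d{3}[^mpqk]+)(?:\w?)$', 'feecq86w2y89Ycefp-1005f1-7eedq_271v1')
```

[('eedq_', '271v1')]

Pattern: exactly 3 of a character in [c-f], then exactly 2 of a non-digit (captured); then exactly 3 of a digit, then one or more of any character except [mpqk] (captured); then optionally a word character (non-capturing group); then anchored at the end.
Scanning left to right: at [26:36] match 'eedq_271v1', groups = ('eedq_', '271v1').
Multiple groups make `findall` return tuples — one 2-tuple for the one match.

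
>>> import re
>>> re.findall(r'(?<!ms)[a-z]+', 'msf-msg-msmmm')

A negative assertion filters positions out without eating any characters.
Since nothing is captured, `findall` lists the 3 matched substrings directly.

['msf', 'msg', 'msmmm']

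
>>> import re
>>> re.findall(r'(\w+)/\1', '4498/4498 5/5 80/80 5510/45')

After group 1 captures some text, `\1` only succeeds where that same text appears again.
Walking the string: at [0:9] match '4498/4498', group 1 = '4498'; at [10:13] match '5/5', group 1 = '5'; at [14:19] match '80/80', group 1 = '80'.
Because there's exactly one group, `findall` drops the full match and keeps group 1 from each hit.

['4498', '5', '80']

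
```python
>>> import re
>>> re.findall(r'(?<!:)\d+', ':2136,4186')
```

['136', '4186']

The negative lookahead/lookbehind blocks any match where the forbidden context is present.
Scanning left to right: at [2:5] → '136'; at [6:10] → '4186'.
No capturing groups, so `findall` returns the 2 full match strings.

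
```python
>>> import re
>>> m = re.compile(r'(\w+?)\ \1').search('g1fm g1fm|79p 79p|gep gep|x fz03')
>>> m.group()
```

'g1fm g1fm'

`\1` is not a pattern — it's the concrete string captured by group 1, re-applied verbatim.
The match spans [0:9] → 'g1fm g1fm'.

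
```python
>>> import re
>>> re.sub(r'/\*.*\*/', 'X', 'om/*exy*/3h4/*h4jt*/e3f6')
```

'omXe3f6'

Every occurrence is swapped for 'X'.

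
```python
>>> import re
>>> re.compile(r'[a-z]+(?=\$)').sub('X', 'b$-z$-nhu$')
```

'X$-X$-X$'

Because the assertion is zero-width, the text it checks is not consumed and won't appear in the result.
Matches: at [0:1] → 'b'; at [3:4] → 'z'; at [6:9] → 'nhu'.
`sub` substitutes 'X' at each match site.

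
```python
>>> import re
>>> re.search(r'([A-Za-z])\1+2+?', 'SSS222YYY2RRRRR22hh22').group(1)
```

After group 1 captures some text, `\1` only succeeds where that same text appears again.
`search` walks the string left to right and returns the first match it finds.
The match spans [0:4] → 'SSS2'.
Captured: group 1 = 'S'.

'S'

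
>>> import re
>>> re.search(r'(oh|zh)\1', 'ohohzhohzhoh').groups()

The match spans [0:4] → 'ohoh'.
Captured: group 1 = 'oh'.

('oh',)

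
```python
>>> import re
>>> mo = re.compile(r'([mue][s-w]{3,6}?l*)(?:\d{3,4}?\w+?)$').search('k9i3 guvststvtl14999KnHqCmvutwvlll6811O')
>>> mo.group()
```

'mvutwvlll6811O'

Pattern: one of [mue], then 3 to 6 of a character in [s-w] (lazy), then zero or more of a literal 'l' (captured); then 3 to 4 of a digit (lazy), then one or more of a word character (lazy) (non-capturing group); then anchored at the end.
`re.search` tries every starting position until one works.
The match spans [25:39] → 'mvutwvlll6811O'.
Captured: group 1 = 'mvutwvlll'.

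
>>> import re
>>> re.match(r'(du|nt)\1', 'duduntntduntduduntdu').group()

'dudu'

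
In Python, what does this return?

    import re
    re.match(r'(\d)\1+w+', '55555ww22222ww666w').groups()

The match spans [0:7] → '55555ww'.
Captured: group 1 = '5'.

('5',)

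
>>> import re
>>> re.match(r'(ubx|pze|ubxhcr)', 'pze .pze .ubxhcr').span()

(0, 3)

`re.match` only tries the pattern at the start of the string.
The match spans [0:3] → 'pze'.
Captured: group 1 = 'pze'.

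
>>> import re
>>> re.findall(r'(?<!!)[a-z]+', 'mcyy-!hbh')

['mcyy', 'bh']

`(?!…)`/`(?<!…)` only lets a position through if the neighbouring text does NOT match; no characters are consumed.
With no groups in the pattern, `findall` gives back each whole match — 2 here.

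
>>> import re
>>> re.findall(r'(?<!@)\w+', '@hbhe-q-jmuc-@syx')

['bhe', 'q', 'jmuc', 'yx']

Because the assertion is negative and zero-width, positions next to the forbidden text are skipped.
Matches: at [2:5] → 'bhe'; at [6:7] → 'q'; at [8:12] → 'jmuc'; at [15:17] → 'yx'.
No capturing groups, so `findall` returns the 4 full match strings.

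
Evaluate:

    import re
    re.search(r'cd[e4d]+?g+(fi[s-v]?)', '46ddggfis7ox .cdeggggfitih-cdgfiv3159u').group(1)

'fit'

The match spans [14:24] → 'cdeggggfit'.
Captured: group 1 = 'fit'.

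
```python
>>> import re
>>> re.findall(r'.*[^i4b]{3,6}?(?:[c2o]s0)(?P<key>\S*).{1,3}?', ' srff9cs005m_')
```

This matches zero or more of any character, then 3 to 6 of any character except [i4b] (lazy); then one of [c2o], then the literal 's0' (non-capturing group); then zero or more of a non-whitespace character (captured as 'key'); then 1 to 3 of any character (lazy).
Because there's exactly one group, `findall` drops the full match and keeps group 1 from the one hit.

['05m']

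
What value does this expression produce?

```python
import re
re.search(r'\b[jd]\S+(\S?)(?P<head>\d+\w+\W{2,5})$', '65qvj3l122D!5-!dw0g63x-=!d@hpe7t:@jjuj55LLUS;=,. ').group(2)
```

'5LLUS;=,. '

Pattern: a word boundary (`\b`, zero-width); then one of [jd]; then one or more of a non-whitespace character; then optionally a non-whitespace character (captured); then one or more of a digit, then one or more of a word character, then 2 to 5 of a non-word character (captured as 'head'); then anchored at the end.
Unlike `match`, `search` isn't anchored — it looks for the pattern anywhere in the string.
The match spans [15:49] → 'dw0g63x-=!d@hpe7t:@jjuj55LLUS;=,. '.
Captured: group 1 = '', group 2 = '5LLUS;=,. '.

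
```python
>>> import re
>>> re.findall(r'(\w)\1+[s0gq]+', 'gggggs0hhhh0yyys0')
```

The backreference `\1` re-matches whatever the first group consumed, character for character.
Because there's exactly one group, `findall` drops the full match and keeps group 1 from each hit.

['g', 'h', 'y']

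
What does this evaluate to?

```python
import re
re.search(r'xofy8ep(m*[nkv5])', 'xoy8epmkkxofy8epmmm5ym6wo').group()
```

'xofy8epmmm5'

This matches the literal 'xo', then the literal 'fy8', then the literal 'ep'; then zero or more of a literal 'm', then one of [nkv5] (captured).
`re.search` tries every starting position until one works.
The match spans [9:20] → 'xofy8epmmm5'.
Captured: group 1 = 'mmm5'.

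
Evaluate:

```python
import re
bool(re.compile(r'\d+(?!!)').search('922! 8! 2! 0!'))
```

True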